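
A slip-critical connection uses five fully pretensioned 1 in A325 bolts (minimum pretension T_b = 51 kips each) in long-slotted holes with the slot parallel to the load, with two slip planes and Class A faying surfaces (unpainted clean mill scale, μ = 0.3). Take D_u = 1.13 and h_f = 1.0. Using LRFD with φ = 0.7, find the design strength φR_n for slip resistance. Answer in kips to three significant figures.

R_n = μ · D_u · h_f · T_b · n_s · n_b = 0.3 × 1.13 × 1.0 × 51 × 2 × 5 = 172.9 kips.
Design strength φR_n = 0.7 × 172.9 = 121 kips.

121 kips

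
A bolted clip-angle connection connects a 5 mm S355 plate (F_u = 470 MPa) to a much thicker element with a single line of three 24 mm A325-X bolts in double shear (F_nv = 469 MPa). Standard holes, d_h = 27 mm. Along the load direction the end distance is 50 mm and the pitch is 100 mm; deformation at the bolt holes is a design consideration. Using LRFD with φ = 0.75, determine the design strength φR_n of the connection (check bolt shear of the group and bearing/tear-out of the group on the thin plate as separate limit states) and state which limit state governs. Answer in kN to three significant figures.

280 kN (bearing governs)

Bolt shear: A_b = π·24²/4 = 452.4 mm²; R_n = 469 × 452.4 × 3 × 2 / 1000 = 1273 kN → 0.75 × 1273 = 955 kN.
Bearing (1.2 l_c t F_u ≤ 2.4 d t F_u): upper limit = 2.4·24·5·470 / 1000 = 135.4 kN.
  Edge l_c = 50 − 27/2 = 36.5 → r_n = 102.9 kN; interior l_c = 100 − 27 = 73 → r_n = 135.4 kN.
  R_n,bearing = 1·102.9 + 2·135.4 = 373.7 kN → 0.75 × 373.7 = 280 kN.
Bearing governs: 280 kN.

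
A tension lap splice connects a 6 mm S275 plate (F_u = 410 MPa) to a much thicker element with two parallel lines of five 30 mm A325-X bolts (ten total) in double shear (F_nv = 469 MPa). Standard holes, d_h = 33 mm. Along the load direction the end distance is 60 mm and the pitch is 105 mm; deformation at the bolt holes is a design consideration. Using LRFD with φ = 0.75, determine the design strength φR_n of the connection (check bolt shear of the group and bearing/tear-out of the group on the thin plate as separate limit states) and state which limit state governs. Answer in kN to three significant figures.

1260 kN (bearing governs)

Bolt shear: A_b = π·30²/4 = 706.9 mm²; R_n = 469 × 706.9 × 10 × 2 / 1000 = 6630 kN → 0.75 × 6630 = 4970 kN.
Bearing (1.2 l_c t F_u ≤ 2.4 d t F_u): upper limit = 2.4·30·6·410 / 1000 = 177.1 kN.
  Edge l_c = 60 − 33/2 = 43.5 → r_n = 128.4 kN; interior l_c = 105 − 33 = 72 → r_n = 177.1 kN.
  R_n,bearing = 2·128.4 + 8·177.1 = 1674 kN → 0.75 × 1674 = 1260 kN.
Bearing governs: 1260 kN.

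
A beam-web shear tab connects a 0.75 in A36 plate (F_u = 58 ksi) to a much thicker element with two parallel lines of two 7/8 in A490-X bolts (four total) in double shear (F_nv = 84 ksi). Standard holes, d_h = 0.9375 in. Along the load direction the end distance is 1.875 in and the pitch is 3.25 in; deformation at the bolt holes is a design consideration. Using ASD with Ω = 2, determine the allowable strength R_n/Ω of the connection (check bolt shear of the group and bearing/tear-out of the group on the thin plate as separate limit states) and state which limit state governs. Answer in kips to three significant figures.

Bolt shear: A_b = π·0.875²/4 = 0.6013 in²; R_n = 84 × 0.6013 × 4 × 2 = 404.1 kips → 404.1 / 2 = 202 kips.
Bearing (1.2 l_c t F_u ≤ 2.4 d t F_u): upper limit = 2.4·0.875·0.75·58 = 91.35 kips.
  Edge l_c = 1.875 − 0.9375/2 = 1.406 → r_n = 73.41 kips; interior l_c = 3.25 − 0.9375 = 2.312 → r_n = 91.35 kips.
  R_n,bearing = 2·73.41 + 2·91.35 = 329.5 kips → 329.5 / 2 = 165 kips.
Bearing governs: 165 kips.

165 kips (bearing governs)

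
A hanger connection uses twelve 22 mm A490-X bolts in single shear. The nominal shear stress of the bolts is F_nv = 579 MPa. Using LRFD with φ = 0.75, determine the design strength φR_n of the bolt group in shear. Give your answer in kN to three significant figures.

A_b = π × 22² / 4 = 380.1 mm².
R_n = F_nv · A_b · n · n_s = 579 × 380.1 × 12 × 1 / 1000 = 2641 kN.
Design strength φR_n = 0.75 × 2641 = 1980 kN.

1980 kN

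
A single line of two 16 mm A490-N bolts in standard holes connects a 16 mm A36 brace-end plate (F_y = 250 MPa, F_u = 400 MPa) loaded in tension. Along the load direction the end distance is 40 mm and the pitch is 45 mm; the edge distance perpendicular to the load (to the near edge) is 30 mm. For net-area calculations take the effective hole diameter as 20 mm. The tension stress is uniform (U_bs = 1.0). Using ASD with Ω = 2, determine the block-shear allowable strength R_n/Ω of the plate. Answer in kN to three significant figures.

166 kN

Shear plane L_v = 40 + 1·45 = 85 mm; A_gv = 85 × 16 = 1360 mm².
A_nv = (85 − 1.5·20) × 16 = 880 mm².
A_nt = (30 − 0.5·20) × 16 = 320 mm².
0.6 F_u A_nv = 211.2 kN; 0.6 F_y A_gv = 204 kN → shear yielding governs the shear term.
R_n = 204 + 1.0 × 400 × 320 / 1000 = 332 kN.
Allowable strength R_n/Ω = 332 / 2 = 166 kN.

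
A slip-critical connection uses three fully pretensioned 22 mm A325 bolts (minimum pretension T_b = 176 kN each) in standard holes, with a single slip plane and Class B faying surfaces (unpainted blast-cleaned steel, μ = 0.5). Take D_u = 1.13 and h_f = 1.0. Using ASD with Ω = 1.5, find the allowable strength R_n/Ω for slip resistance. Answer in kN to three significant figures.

R_n = μ · D_u · h_f · T_b · n_s · n_b = 0.5 × 1.13 × 1.0 × 176 × 1 × 3 = 298.3 kN.
Allowable strength R_n/Ω = 298.3 / 1.5 = 199 kN.

199 kN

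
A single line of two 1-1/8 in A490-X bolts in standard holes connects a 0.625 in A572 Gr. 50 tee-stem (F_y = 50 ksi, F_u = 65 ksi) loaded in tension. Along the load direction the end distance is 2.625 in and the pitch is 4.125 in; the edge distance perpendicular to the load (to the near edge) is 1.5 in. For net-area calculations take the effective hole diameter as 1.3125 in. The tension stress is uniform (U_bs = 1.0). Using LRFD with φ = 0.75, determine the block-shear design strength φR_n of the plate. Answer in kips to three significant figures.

113 kips

Shear plane L_v = 2.625 + 1·4.125 = 6.75 in; A_gv = 6.75 × 0.625 = 4.219 in².
A_nv = (6.75 − 1.5·1.3125) × 0.625 = 2.988 in².
A_nt = (1.5 − 0.5·1.3125) × 0.625 = 0.5273 in².
0.6 F_u A_nv = 116.5 kips; 0.6 F_y A_gv = 126.6 kips → shear rupture governs the shear term.
R_n = 116.5 + 1.0 × 65 × 0.5273 = 150.8 kips.
Design strength φR_n = 0.75 × 150.8 = 113 kips.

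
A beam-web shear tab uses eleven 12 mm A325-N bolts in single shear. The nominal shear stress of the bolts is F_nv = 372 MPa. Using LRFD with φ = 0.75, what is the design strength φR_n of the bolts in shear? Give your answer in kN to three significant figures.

347 kN

A_b = π × 12² / 4 = 113.1 mm².
R_n = F_nv · A_b · n · n_s = 372 × 113.1 × 11 × 1 / 1000 = 462.8 kN.
Design strength φR_n = 0.75 × 462.8 = 347 kN.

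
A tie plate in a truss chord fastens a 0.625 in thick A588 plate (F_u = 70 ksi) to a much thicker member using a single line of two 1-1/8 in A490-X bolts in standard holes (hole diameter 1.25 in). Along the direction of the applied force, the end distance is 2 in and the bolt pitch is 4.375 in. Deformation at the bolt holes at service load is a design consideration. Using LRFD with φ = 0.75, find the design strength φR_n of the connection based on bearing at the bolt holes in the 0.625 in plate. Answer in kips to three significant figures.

143 kips

Per bolt r_n = 1.2 l_c t F_u ≤ 2.4 d t F_u; upper limit = 2.4 × 1.125 × 0.625 × 70 = 118.1 kips.
Edge bolt: l_c = 2 − 1.25/2 = 1.375 in → 1.2 × 1.375 × 0.625 × 70 = 72.19 → r_n = 72.19 kips.
Interior bolts: l_c = 4.375 − 1.25 = 3.125 in → 1.2 × 3.125 × 0.625 × 70 = 164.1 → r_n = 118.1 kips.
R_n = 1 × 72.19 + 1 × 118.1 = 190.3 kips.
Design strength φR_n = 0.75 × 190.3 = 143 kips.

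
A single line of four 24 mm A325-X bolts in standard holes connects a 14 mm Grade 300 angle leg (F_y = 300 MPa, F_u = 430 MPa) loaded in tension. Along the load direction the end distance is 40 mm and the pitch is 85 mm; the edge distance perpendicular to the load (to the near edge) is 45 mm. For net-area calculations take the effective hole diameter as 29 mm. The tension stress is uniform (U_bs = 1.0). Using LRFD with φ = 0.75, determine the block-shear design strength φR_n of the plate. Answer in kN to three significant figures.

662 kN

Shear plane L_v = 40 + 3·85 = 295 mm; A_gv = 295 × 14 = 4130 mm².
A_nv = (295 − 3.5·29) × 14 = 2709 mm².
A_nt = (45 − 0.5·29) × 14 = 427 mm².
0.6 F_u A_nv = 698.9 kN; 0.6 F_y A_gv = 743.4 kN → shear rupture governs the shear term.
R_n = 698.9 + 1.0 × 430 × 427 / 1000 = 882.5 kN.
Design strength φR_n = 0.75 × 882.5 = 662 kN.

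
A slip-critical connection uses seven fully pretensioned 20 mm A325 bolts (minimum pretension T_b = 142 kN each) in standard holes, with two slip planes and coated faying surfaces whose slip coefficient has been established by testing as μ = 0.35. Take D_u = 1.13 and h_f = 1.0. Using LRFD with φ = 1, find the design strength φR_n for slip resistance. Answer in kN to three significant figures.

R_n = μ · D_u · h_f · T_b · n_s · n_b = 0.35 × 1.13 × 1.0 × 142 × 2 × 7 = 786.3 kN.
Design strength φR_n = 1 × 786.3 = 786 kN.

786 kN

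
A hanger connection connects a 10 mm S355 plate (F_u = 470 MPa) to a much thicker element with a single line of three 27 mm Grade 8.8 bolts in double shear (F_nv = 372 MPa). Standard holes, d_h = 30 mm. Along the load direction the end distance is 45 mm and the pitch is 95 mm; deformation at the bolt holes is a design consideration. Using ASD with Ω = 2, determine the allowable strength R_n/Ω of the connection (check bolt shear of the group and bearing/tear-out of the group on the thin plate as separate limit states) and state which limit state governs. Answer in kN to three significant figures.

Bolt shear: A_b = π·27²/4 = 572.6 mm²; R_n = 372 × 572.6 × 3 × 2 / 1000 = 1278 kN → 1278 / 2 = 639 kN.
Bearing (1.2 l_c t F_u ≤ 2.4 d t F_u): upper limit = 2.4·27·10·470 / 1000 = 304.6 kN.
  Edge l_c = 45 − 30/2 = 30 → r_n = 169.2 kN; interior l_c = 95 − 30 = 65 → r_n = 304.6 kN.
  R_n,bearing = 1·169.2 + 2·304.6 = 778.3 kN → 778.3 / 2 = 389 kN.
Bearing governs: 389 kN.

389 kN (bearing governs)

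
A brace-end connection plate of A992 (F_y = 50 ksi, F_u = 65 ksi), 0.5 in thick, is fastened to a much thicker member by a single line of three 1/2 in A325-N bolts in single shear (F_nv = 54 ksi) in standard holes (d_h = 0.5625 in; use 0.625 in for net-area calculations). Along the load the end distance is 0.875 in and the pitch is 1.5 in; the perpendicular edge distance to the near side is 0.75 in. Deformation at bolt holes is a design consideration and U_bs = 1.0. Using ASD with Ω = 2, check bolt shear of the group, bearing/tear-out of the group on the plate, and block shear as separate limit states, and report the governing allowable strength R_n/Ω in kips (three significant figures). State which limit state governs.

Bolt shear: A_b = π·0.5²/4 = 0.1963 in²; R_n = 54 × 0.1963 × 3 × 1 = 31.81 kips → 31.81 / 2 = 15.9 kips.
Bearing: edge l_c = 0.5938, r_n = 23.16 kips; interior l_c = 0.9375, r_n = 36.56 kips; R_n = 23.16 + 2·36.56 = 96.28 kips → 48.1 kips.
Block shear: A_gv = 1.938, A_nv = 1.156, A_nt = 0.2188 in²; R_n = min(0.6F_uA_nv, 0.6F_yA_gv) + U_bs·F_u·A_nt = 59.31 kips → 29.7 kips.
Bolt shear governs: 15.9 kips.

15.9 kips (bolt shear governs)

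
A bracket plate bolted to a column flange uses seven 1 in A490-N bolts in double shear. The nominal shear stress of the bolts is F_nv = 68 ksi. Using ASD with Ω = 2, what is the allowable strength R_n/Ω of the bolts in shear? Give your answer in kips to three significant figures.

A_b = π × 1² / 4 = 0.7854 in².
R_n = F_nv · A_b · n · n_s = 68 × 0.7854 × 7 × 2 = 747.7 kips.
Allowable strength R_n/Ω = 747.7 / 2 = 374 kips.

374 kips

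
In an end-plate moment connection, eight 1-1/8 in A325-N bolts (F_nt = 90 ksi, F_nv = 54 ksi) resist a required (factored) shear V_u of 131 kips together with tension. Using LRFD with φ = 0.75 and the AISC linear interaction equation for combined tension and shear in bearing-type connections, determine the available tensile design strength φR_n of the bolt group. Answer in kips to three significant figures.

479 kips

A_b = π·1.125²/4 = 0.994 in²; f_rv = 131 / (8 × 0.994) = 16.47 ksi.
F'_nt = 1.3 F_nt − (F_nt / φF_nv) f_rv = 1.3·90 − (90/(0.75·54))·16.47 = 80.39 ksi, capped at F_nt → F'_nt = 80.39 ksi.
R_n = F'_nt · A_b · n = 80.39 × 0.994 × 8 = 639.3 kips.
Design strength φR_n = 0.75 × 639.3 = 479 kips.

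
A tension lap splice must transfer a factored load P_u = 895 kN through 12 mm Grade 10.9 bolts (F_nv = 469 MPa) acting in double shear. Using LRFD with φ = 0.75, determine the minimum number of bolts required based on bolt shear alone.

A_b = π·12²/4 = 113.1 mm².
Per-bolt design strength φR_n = 0.75 × 469 × 113.1 × 2 / 1000 = 79.56 kN.
n ≥ 895 / 79.56 = 11.25 → use 12 bolts.

12 bolts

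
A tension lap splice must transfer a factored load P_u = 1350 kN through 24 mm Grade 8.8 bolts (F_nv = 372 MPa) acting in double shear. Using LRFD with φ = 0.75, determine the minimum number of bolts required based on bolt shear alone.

A_b = π·24²/4 = 452.4 mm².
Per-bolt design strength φR_n = 0.75 × 372 × 452.4 × 2 / 1000 = 252.4 kN.
n ≥ 1350 / 252.4 = 5.348 → use 6 bolts.

6 bolts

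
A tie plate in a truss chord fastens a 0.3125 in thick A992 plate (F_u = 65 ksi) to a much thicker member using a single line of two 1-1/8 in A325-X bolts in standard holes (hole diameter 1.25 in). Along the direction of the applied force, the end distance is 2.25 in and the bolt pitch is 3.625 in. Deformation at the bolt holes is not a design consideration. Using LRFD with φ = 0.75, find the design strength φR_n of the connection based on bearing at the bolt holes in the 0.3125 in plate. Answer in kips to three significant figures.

88.5 kips

Per bolt r_n = 1.5 l_c t F_u ≤ 3.0 d t F_u; upper limit = 3.0 × 1.125 × 0.3125 × 65 = 68.55 kips.
Edge bolt: l_c = 2.25 − 1.25/2 = 1.625 in → 1.5 × 1.625 × 0.3125 × 65 = 49.51 → r_n = 49.51 kips.
Interior bolts: l_c = 3.625 − 1.25 = 2.375 in → 1.5 × 2.375 × 0.3125 × 65 = 72.36 → r_n = 68.55 kips.
R_n = 1 × 49.51 + 1 × 68.55 = 118.1 kips.
Design strength φR_n = 0.75 × 118.1 = 88.5 kips.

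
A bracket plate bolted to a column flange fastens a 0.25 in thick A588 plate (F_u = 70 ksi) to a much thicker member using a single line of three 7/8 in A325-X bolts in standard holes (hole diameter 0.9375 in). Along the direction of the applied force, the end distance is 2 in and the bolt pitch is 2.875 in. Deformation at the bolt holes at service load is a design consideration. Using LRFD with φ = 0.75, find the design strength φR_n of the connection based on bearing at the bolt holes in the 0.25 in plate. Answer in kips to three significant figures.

Per bolt r_n = 1.2 l_c t F_u ≤ 2.4 d t F_u; upper limit = 2.4 × 0.875 × 0.25 × 70 = 36.75 kips.
Edge bolt: l_c = 2 − 0.9375/2 = 1.531 in → 1.2 × 1.531 × 0.25 × 70 = 32.16 → r_n = 32.16 kips.
Interior bolts: l_c = 2.875 − 0.9375 = 1.938 in → 1.2 × 1.938 × 0.25 × 70 = 40.69 → r_n = 36.75 kips.
R_n = 1 × 32.16 + 2 × 36.75 = 105.7 kips.
Design strength φR_n = 0.75 × 105.7 = 79.2 kips.

79.2 kips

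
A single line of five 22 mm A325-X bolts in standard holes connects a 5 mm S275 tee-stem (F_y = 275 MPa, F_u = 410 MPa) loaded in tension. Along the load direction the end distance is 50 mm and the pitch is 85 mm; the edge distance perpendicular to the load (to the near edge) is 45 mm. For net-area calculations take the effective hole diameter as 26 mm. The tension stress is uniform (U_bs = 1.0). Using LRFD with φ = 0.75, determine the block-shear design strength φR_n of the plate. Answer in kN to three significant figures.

291 kN

Shear plane L_v = 50 + 4·85 = 390 mm; A_gv = 390 × 5 = 1950 mm².
A_nv = (390 − 4.5·26) × 5 = 1365 mm².
A_nt = (45 − 0.5·26) × 5 = 160 mm².
0.6 F_u A_nv = 335.8 kN; 0.6 F_y A_gv = 321.8 kN → shear yielding governs the shear term.
R_n = 321.8 + 1.0 × 410 × 160 / 1000 = 387.4 kN.
Design strength φR_n = 0.75 × 387.4 = 291 kN.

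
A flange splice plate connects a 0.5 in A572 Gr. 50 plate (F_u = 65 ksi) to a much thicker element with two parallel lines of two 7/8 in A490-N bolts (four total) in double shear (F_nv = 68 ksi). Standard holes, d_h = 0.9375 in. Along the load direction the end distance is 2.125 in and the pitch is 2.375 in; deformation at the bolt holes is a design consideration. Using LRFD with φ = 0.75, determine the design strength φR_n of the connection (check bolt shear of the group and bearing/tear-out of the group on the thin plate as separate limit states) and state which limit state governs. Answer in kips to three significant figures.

Bolt shear: A_b = π·0.875²/4 = 0.6013 in²; R_n = 68 × 0.6013 × 4 × 2 = 327.1 kips → 0.75 × 327.1 = 245 kips.
Bearing (1.2 l_c t F_u ≤ 2.4 d t F_u): upper limit = 2.4·0.875·0.5·65 = 68.25 kips.
  Edge l_c = 2.125 − 0.9375/2 = 1.656 → r_n = 64.59 kips; interior l_c = 2.375 − 0.9375 = 1.438 → r_n = 56.06 kips.
  R_n,bearing = 2·64.59 + 2·56.06 = 241.3 kips → 0.75 × 241.3 = 181 kips.
Bearing governs: 181 kips.

181 kips (bearing governs)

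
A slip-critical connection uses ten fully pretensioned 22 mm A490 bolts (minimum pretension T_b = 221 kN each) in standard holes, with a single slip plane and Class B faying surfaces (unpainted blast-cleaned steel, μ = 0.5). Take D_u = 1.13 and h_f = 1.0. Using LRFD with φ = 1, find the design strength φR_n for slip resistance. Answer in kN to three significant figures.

1250 kN

R_n = μ · D_u · h_f · T_b · n_s · n_b = 0.5 × 1.13 × 1.0 × 221 × 1 × 10 = 1249 kN.
Design strength φR_n = 1 × 1249 = 1250 kN.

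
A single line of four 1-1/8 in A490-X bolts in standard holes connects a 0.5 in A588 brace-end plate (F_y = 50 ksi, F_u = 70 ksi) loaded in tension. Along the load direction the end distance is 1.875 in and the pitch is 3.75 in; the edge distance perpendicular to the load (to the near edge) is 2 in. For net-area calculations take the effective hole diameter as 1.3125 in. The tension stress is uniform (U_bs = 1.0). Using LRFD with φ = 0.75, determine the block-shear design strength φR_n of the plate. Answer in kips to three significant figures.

Shear plane L_v = 1.875 + 3·3.75 = 13.12 in; A_gv = 13.12 × 0.5 = 6.562 in².
A_nv = (13.12 − 3.5·1.3125) × 0.5 = 4.266 in².
A_nt = (2 − 0.5·1.3125) × 0.5 = 0.6719 in².
0.6 F_u A_nv = 179.2 kips; 0.6 F_y A_gv = 196.9 kips → shear rupture governs the shear term.
R_n = 179.2 + 1.0 × 70 × 0.6719 = 226.2 kips.
Design strength φR_n = 0.75 × 226.2 = 170 kips.

170 kips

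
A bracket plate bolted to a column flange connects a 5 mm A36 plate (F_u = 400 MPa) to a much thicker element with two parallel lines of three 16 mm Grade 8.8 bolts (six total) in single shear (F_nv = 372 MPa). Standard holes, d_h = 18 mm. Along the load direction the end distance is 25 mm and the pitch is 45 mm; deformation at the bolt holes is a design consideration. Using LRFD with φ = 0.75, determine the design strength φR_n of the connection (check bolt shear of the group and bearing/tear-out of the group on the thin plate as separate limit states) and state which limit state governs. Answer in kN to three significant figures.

252 kN (bearing governs)

Bolt shear: A_b = π·16²/4 = 201.1 mm²; R_n = 372 × 201.1 × 6 × 1 / 1000 = 448.8 kN → 0.75 × 448.8 = 337 kN.
Bearing (1.2 l_c t F_u ≤ 2.4 d t F_u): upper limit = 2.4·16·5·400 / 1000 = 76.8 kN.
  Edge l_c = 25 − 18/2 = 16 → r_n = 38.4 kN; interior l_c = 45 − 18 = 27 → r_n = 64.8 kN.
  R_n,bearing = 2·38.4 + 4·64.8 = 336 kN → 0.75 × 336 = 252 kN.
Bearing governs: 252 kN.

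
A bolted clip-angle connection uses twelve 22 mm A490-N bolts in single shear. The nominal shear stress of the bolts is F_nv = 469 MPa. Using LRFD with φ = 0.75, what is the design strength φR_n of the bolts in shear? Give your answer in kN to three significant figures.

A_b = π × 22² / 4 = 380.1 mm².
R_n = F_nv · A_b · n · n_s = 469 × 380.1 × 12 × 1 / 1000 = 2139 kN.
Design strength φR_n = 0.75 × 2139 = 1600 kN.

1600 kN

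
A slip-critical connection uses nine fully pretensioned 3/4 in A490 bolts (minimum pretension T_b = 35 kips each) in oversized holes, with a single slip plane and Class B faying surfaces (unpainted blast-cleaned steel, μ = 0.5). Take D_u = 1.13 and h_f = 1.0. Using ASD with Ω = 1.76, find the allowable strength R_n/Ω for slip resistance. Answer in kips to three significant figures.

R_n = μ · D_u · h_f · T_b · n_s · n_b = 0.5 × 1.13 × 1.0 × 35 × 1 × 9 = 178 kips.
Allowable strength R_n/Ω = 178 / 1.76 = 101 kips.

101 kips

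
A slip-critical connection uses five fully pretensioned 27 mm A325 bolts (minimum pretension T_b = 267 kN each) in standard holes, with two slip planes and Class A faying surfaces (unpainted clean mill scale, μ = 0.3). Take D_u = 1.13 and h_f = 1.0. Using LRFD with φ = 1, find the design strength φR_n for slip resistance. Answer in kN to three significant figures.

905 kN

R_n = μ · D_u · h_f · T_b · n_s · n_b = 0.3 × 1.13 × 1.0 × 267 × 2 × 5 = 905.1 kN.
Design strength φR_n = 1 × 905.1 = 905 kN.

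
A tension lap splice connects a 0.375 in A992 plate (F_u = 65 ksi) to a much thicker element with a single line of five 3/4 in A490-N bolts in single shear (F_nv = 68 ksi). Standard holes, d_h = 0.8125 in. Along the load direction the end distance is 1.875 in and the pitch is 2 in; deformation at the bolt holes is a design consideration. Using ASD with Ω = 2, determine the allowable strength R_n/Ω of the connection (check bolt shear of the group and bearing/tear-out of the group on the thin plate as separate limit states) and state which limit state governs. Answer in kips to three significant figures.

Bolt shear: A_b = π·0.75²/4 = 0.4418 in²; R_n = 68 × 0.4418 × 5 × 1 = 150.2 kips → 150.2 / 2 = 75.1 kips.
Bearing (1.2 l_c t F_u ≤ 2.4 d t F_u): upper limit = 2.4·0.75·0.375·65 = 43.87 kips.
  Edge l_c = 1.875 − 0.8125/2 = 1.469 → r_n = 42.96 kips; interior l_c = 2 − 0.8125 = 1.188 → r_n = 34.73 kips.
  R_n,bearing = 1·42.96 + 4·34.73 = 181.9 kips → 181.9 / 2 = 90.9 kips.
Bolt shear governs: 75.1 kips.

75.1 kips (bolt shear governs)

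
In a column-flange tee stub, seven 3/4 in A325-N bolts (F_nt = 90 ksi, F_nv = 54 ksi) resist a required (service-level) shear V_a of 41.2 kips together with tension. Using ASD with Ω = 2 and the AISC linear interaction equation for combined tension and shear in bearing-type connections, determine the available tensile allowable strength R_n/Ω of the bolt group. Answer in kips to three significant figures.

A_b = π·0.75²/4 = 0.4418 in²; f_rv = 41.2 / (7 × 0.4418) = 13.32 ksi.
F'_nt = 1.3 F_nt − (Ω F_nt / F_nv) f_rv = 1.3·90 − (2·90/54)·13.32 = 72.59 ksi, capped at F_nt → F'_nt = 72.59 ksi.
R_n = F'_nt · A_b · n = 72.59 × 0.4418 × 7 = 224.5 kips.
Allowable strength R_n/Ω = 224.5 / 2 = 112 kips.

112 kips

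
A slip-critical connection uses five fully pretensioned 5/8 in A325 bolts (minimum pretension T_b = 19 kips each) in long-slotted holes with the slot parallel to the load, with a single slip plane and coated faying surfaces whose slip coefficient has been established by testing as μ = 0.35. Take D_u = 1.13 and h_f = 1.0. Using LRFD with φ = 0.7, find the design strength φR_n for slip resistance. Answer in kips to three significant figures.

R_n = μ · D_u · h_f · T_b · n_s · n_b = 0.35 × 1.13 × 1.0 × 19 × 1 × 5 = 37.57 kips.
Design strength φR_n = 0.7 × 37.57 = 26.3 kips.

26.3 kips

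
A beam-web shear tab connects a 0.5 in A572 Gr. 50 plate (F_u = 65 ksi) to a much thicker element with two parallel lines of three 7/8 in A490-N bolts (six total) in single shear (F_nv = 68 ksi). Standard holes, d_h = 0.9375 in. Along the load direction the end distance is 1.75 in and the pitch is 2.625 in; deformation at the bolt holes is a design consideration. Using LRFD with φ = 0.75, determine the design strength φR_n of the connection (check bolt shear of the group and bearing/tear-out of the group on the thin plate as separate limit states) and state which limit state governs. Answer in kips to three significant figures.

184 kips (bolt shear governs)

Bolt shear: A_b = π·0.875²/4 = 0.6013 in²; R_n = 68 × 0.6013 × 6 × 1 = 245.3 kips → 0.75 × 245.3 = 184 kips.
Bearing (1.2 l_c t F_u ≤ 2.4 d t F_u): upper limit = 2.4·0.875·0.5·65 = 68.25 kips.
  Edge l_c = 1.75 − 0.9375/2 = 1.281 → r_n = 49.97 kips; interior l_c = 2.625 − 0.9375 = 1.688 → r_n = 65.81 kips.
  R_n,bearing = 2·49.97 + 4·65.81 = 363.2 kips → 0.75 × 363.2 = 272 kips.
Bolt shear governs: 184 kips.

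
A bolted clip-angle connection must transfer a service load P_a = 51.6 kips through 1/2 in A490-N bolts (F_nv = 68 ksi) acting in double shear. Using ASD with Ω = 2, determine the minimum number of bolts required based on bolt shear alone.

4 bolts

A_b = π·0.5²/4 = 0.1963 in².
Per-bolt allowable strength R_n/Ω = 68 × 0.1963 × 2 / 2 = 13.35 kips.
n ≥ 51.6 / 13.35 = 3.865 → use 4 bolts.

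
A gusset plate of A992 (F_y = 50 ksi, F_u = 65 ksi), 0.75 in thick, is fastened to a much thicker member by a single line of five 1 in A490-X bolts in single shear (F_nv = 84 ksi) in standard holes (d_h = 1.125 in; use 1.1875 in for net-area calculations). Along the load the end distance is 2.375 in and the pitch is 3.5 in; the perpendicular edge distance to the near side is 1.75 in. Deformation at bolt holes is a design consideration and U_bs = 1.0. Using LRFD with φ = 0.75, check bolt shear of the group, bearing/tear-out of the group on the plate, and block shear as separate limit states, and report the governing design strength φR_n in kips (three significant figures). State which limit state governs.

247 kips (bolt shear governs)

Bolt shear: A_b = π·1²/4 = 0.7854 in²; R_n = 84 × 0.7854 × 5 × 1 = 329.9 kips → 0.75 × 329.9 = 247 kips.
Bearing: edge l_c = 1.812, r_n = 106 kips; interior l_c = 2.375, r_n = 117 kips; R_n = 106 + 4·117 = 574 kips → 431 kips.
Block shear: A_gv = 12.28, A_nv = 8.273, A_nt = 0.8672 in²; R_n = min(0.6F_uA_nv, 0.6F_yA_gv) + U_bs·F_u·A_nt = 379 kips → 284 kips.
Bolt shear governs: 247 kips.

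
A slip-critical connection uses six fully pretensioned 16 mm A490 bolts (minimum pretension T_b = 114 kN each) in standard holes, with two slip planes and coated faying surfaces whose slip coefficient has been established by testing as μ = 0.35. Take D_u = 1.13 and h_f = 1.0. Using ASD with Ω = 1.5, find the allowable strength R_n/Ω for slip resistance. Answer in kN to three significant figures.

361 kN

R_n = μ · D_u · h_f · T_b · n_s · n_b = 0.35 × 1.13 × 1.0 × 114 × 2 × 6 = 541 kN.
Allowable strength R_n/Ω = 541 / 1.5 = 361 kN.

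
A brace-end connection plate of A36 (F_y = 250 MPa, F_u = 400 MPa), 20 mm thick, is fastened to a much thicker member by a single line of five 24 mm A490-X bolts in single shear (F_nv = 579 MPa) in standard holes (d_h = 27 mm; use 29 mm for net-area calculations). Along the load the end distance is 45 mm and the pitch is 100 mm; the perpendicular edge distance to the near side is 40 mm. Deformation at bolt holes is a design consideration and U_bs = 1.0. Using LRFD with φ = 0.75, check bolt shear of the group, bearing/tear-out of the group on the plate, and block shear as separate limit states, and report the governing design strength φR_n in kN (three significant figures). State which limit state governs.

Bolt shear: A_b = π·24²/4 = 452.4 mm²; R_n = 579 × 452.4 × 5 × 1 / 1000 = 1310 kN → 0.75 × 1310 = 982 kN.
Bearing: edge l_c = 31.5, r_n = 302.4 kN; interior l_c = 73, r_n = 460.8 kN; R_n = 302.4 + 4·460.8 = 2146 kN → 1610 kN.
Block shear: A_gv = 8900, A_nv = 6290, A_nt = 510 mm²; R_n = min(0.6F_uA_nv, 0.6F_yA_gv) + U_bs·F_u·A_nt = 1539 kN → 1150 kN.
Bolt shear governs: 982 kN.

982 kN (bolt shear governs)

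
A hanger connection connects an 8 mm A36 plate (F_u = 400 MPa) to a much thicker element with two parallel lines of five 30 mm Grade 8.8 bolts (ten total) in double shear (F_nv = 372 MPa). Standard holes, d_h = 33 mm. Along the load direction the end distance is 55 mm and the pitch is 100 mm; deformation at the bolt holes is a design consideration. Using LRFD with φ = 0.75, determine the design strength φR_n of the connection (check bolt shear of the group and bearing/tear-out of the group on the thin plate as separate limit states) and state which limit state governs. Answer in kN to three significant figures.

Bolt shear: A_b = π·30²/4 = 706.9 mm²; R_n = 372 × 706.9 × 10 × 2 / 1000 = 5259 kN → 0.75 × 5259 = 3940 kN.
Bearing (1.2 l_c t F_u ≤ 2.4 d t F_u): upper limit = 2.4·30·8·400 / 1000 = 230.4 kN.
  Edge l_c = 55 − 33/2 = 38.5 → r_n = 147.8 kN; interior l_c = 100 − 33 = 67 → r_n = 230.4 kN.
  R_n,bearing = 2·147.8 + 8·230.4 = 2139 kN → 0.75 × 2139 = 1600 kN.
Bearing governs: 1600 kN.

1600 kN (bearing governs)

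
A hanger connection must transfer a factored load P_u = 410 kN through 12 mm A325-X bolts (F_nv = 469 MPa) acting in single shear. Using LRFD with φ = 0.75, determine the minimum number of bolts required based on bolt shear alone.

A_b = π·12²/4 = 113.1 mm².
Per-bolt design strength φR_n = 0.75 × 469 × 113.1 × 1 / 1000 = 39.78 kN.
n ≥ 410 / 39.78 = 10.31 → use 11 bolts.

11 bolts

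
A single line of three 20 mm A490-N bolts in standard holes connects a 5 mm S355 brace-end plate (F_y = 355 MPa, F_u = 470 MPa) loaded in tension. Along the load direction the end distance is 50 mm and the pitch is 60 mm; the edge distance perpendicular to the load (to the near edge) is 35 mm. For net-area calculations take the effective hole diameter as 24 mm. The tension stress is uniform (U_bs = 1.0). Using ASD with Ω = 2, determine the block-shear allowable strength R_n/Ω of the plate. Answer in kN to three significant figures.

Shear plane L_v = 50 + 2·60 = 170 mm; A_gv = 170 × 5 = 850 mm².
A_nv = (170 − 2.5·24) × 5 = 550 mm².
A_nt = (35 − 0.5·24) × 5 = 115 mm².
0.6 F_u A_nv = 155.1 kN; 0.6 F_y A_gv = 181.1 kN → shear rupture governs the shear term.
R_n = 155.1 + 1.0 × 470 × 115 / 1000 = 209.2 kN.
Allowable strength R_n/Ω = 209.2 / 2 = 105 kN.

105 kN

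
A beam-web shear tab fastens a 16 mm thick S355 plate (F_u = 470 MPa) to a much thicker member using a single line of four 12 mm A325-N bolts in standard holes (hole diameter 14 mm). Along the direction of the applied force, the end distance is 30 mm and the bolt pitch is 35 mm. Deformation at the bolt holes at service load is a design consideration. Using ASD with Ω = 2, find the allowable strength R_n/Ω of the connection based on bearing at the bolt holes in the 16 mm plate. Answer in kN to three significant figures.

388 kN

Per bolt r_n = 1.2 l_c t F_u ≤ 2.4 d t F_u; upper limit = 2.4 × 12 × 16 × 470 / 1000 = 216.6 kN.
Edge bolt: l_c = 30 − 14/2 = 23 mm → 1.2 × 23 × 16 × 470 / 1000 = 207.6 → r_n = 207.6 kN.
Interior bolts: l_c = 35 − 14 = 21 mm → 1.2 × 21 × 16 × 470 / 1000 = 189.5 → r_n = 189.5 kN.
R_n = 1 × 207.6 + 3 × 189.5 = 776.1 kN.
Allowable strength R_n/Ω = 776.1 / 2 = 388 kN.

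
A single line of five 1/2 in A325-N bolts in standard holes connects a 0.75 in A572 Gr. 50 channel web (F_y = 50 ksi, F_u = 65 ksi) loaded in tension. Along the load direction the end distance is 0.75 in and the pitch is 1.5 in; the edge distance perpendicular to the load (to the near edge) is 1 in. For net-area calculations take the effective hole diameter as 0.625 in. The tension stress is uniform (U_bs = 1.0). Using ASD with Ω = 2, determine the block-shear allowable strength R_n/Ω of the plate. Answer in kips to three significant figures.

Shear plane L_v = 0.75 + 4·1.5 = 6.75 in; A_gv = 6.75 × 0.75 = 5.062 in².
A_nv = (6.75 − 4.5·0.625) × 0.75 = 2.953 in².
A_nt = (1 − 0.5·0.625) × 0.75 = 0.5156 in².
0.6 F_u A_nv = 115.2 kips; 0.6 F_y A_gv = 151.9 kips → shear rupture governs the shear term.
R_n = 115.2 + 1.0 × 65 × 0.5156 = 148.7 kips.
Allowable strength R_n/Ω = 148.7 / 2 = 74.3 kips.

74.3 kips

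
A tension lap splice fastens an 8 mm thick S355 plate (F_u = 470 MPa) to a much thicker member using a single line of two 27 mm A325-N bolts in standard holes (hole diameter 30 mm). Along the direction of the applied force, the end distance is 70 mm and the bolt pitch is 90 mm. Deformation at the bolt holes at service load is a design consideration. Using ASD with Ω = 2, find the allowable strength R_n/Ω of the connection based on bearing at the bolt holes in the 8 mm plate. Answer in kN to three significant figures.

244 kN

Per bolt r_n = 1.2 l_c t F_u ≤ 2.4 d t F_u; upper limit = 2.4 × 27 × 8 × 470 / 1000 = 243.6 kN.
Edge bolt: l_c = 70 − 30/2 = 55 mm → 1.2 × 55 × 8 × 470 / 1000 = 248.2 → r_n = 243.6 kN.
Interior bolts: l_c = 90 − 30 = 60 mm → 1.2 × 60 × 8 × 470 / 1000 = 270.7 → r_n = 243.6 kN.
R_n = 1 × 243.6 + 1 × 243.6 = 487.3 kN.
Allowable strength R_n/Ω = 487.3 / 2 = 244 kN.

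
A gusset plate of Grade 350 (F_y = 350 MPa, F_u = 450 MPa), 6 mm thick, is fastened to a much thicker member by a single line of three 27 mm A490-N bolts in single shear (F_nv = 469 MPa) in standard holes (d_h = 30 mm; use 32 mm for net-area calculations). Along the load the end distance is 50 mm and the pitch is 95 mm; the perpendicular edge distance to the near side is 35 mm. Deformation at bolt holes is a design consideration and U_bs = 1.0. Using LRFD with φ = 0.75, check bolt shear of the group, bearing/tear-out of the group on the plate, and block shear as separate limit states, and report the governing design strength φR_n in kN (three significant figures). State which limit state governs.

Bolt shear: A_b = π·27²/4 = 572.6 mm²; R_n = 469 × 572.6 × 3 × 1 / 1000 = 805.6 kN → 0.75 × 805.6 = 604 kN.
Bearing: edge l_c = 35, r_n = 113.4 kN; interior l_c = 65, r_n = 175 kN; R_n = 113.4 + 2·175 = 463.3 kN → 347 kN.
Block shear: A_gv = 1440, A_nv = 960, A_nt = 114 mm²; R_n = min(0.6F_uA_nv, 0.6F_yA_gv) + U_bs·F_u·A_nt = 310.5 kN → 233 kN.
Block shear governs: 233 kN.

233 kN (block shear governs)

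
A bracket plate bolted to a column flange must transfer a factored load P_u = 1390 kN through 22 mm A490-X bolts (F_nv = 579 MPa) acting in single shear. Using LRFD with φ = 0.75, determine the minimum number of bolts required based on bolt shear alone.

9 bolts

A_b = π·22²/4 = 380.1 mm².
Per-bolt design strength φR_n = 0.75 × 579 × 380.1 × 1 / 1000 = 165.1 kN.
n ≥ 1390 / 165.1 = 8.421 → use 9 bolts.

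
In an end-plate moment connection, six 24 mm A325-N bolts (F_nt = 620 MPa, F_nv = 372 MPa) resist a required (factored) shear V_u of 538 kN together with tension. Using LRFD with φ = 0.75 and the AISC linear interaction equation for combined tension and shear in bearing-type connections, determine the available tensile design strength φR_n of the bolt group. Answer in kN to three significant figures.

A_b = π·24²/4 = 452.4 mm²; f_rv = 538 × 1000 / (6 × 452.4) = 198.2 MPa.
F'_nt = 1.3 F_nt − (F_nt / φF_nv) f_rv = 1.3·620 − (620/(0.75·372))·198.2 = 365.5 MPa, capped at F_nt → F'_nt = 365.5 MPa.
R_n = F'_nt · A_b · n = 365.5 × 452.4 × 6 / 1000 = 992.2 kN.
Design strength φR_n = 0.75 × 992.2 = 744 kN.

744 kN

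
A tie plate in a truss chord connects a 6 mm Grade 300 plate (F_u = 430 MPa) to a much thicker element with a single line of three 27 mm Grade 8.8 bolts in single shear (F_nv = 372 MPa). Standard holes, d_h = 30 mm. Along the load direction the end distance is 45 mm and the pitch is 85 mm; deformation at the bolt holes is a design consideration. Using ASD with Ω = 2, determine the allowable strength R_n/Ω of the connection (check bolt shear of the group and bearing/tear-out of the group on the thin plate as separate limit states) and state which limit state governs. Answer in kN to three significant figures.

Bolt shear: A_b = π·27²/4 = 572.6 mm²; R_n = 372 × 572.6 × 3 × 1 / 1000 = 639 kN → 639 / 2 = 319 kN.
Bearing (1.2 l_c t F_u ≤ 2.4 d t F_u): upper limit = 2.4·27·6·430 / 1000 = 167.2 kN.
  Edge l_c = 45 − 30/2 = 30 → r_n = 92.88 kN; interior l_c = 85 − 30 = 55 → r_n = 167.2 kN.
  R_n,bearing = 1·92.88 + 2·167.2 = 427.2 kN → 427.2 / 2 = 214 kN.
Bearing governs: 214 kN.

214 kN (bearing governs)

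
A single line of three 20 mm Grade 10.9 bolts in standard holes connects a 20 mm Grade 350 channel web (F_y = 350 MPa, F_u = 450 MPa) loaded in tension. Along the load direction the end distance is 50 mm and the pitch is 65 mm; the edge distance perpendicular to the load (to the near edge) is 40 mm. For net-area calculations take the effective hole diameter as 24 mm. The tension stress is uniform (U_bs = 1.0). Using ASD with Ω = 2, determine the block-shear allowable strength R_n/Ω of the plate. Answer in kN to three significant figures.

Shear plane L_v = 50 + 2·65 = 180 mm; A_gv = 180 × 20 = 3600 mm².
A_nv = (180 − 2.5·24) × 20 = 2400 mm².
A_nt = (40 − 0.5·24) × 20 = 560 mm².
0.6 F_u A_nv = 648 kN; 0.6 F_y A_gv = 756 kN → shear rupture governs the shear term.
R_n = 648 + 1.0 × 450 × 560 / 1000 = 900 kN.
Allowable strength R_n/Ω = 900 / 2 = 450 kN.

450 kN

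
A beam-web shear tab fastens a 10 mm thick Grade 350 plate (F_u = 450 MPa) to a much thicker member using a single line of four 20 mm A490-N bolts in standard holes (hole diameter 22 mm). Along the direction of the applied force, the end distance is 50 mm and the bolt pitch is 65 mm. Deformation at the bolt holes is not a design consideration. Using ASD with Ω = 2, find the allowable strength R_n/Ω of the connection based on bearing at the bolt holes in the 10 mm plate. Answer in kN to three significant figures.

Per bolt r_n = 1.5 l_c t F_u ≤ 3.0 d t F_u; upper limit = 3.0 × 20 × 10 × 450 / 1000 = 270 kN.
Edge bolt: l_c = 50 − 22/2 = 39 mm → 1.5 × 39 × 10 × 450 / 1000 = 263.2 → r_n = 263.2 kN.
Interior bolts: l_c = 65 − 22 = 43 mm → 1.5 × 43 × 10 × 450 / 1000 = 290.2 → r_n = 270 kN.
R_n = 1 × 263.2 + 3 × 270 = 1073 kN.
Allowable strength R_n/Ω = 1073 / 2 = 537 kN.

537 kN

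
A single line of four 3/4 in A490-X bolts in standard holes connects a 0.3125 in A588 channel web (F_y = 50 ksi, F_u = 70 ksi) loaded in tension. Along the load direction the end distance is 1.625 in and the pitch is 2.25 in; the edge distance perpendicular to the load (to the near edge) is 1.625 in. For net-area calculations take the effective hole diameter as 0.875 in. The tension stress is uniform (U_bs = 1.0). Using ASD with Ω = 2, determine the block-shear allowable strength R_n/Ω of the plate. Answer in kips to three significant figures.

Shear plane L_v = 1.625 + 3·2.25 = 8.375 in; A_gv = 8.375 × 0.3125 = 2.617 in².
A_nv = (8.375 − 3.5·0.875) × 0.3125 = 1.66 in².
A_nt = (1.625 − 0.5·0.875) × 0.3125 = 0.3711 in².
0.6 F_u A_nv = 69.73 kips; 0.6 F_y A_gv = 78.52 kips → shear rupture governs the shear term.
R_n = 69.73 + 1.0 × 70 × 0.3711 = 95.7 kips.
Allowable strength R_n/Ω = 95.7 / 2 = 47.9 kips.

47.9 kips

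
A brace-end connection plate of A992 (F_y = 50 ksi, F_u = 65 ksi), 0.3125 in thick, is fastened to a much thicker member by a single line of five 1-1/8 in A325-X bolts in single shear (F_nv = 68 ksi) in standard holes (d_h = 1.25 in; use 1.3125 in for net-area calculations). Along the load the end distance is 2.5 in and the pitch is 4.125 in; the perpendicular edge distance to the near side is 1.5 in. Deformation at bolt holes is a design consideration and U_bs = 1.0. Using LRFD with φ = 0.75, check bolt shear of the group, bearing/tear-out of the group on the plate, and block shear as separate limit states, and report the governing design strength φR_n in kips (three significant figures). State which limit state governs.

Bolt shear: A_b = π·1.125²/4 = 0.994 in²; R_n = 68 × 0.994 × 5 × 1 = 338 kips → 0.75 × 338 = 253 kips.
Bearing: edge l_c = 1.875, r_n = 45.7 kips; interior l_c = 2.875, r_n = 54.84 kips; R_n = 45.7 + 4·54.84 = 265.1 kips → 199 kips.
Block shear: A_gv = 5.938, A_nv = 4.092, A_nt = 0.2637 in²; R_n = min(0.6F_uA_nv, 0.6F_yA_gv) + U_bs·F_u·A_nt = 176.7 kips → 133 kips.
Block shear governs: 133 kips.

133 kips (block shear governs)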